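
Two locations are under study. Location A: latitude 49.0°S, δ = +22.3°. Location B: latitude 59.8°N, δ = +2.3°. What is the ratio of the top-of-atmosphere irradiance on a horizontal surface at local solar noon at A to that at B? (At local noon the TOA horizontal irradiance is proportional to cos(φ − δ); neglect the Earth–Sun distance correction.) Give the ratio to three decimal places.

A: cos θ_z = cos(-49.0° − (22.3°)) = 0.3206.
B: cos θ_z = cos(59.8° − (2.3°)) = 0.5373.
Ratio A/B = 0.3206 / 0.5373 = 0.5967.

0.597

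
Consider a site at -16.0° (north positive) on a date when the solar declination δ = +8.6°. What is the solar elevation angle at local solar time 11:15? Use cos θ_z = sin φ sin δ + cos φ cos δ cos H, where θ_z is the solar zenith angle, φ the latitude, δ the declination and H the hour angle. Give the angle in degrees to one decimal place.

Hour angle H = 15° × (11.25 − 12) = -11.25°.
cos θ_z = sin(-16.0°) sin(8.6°) + cos(-16.0°) cos(8.6°) cos(-11.25°) = -0.0412 + 0.9322 = 0.8910.
θ_z = arccos(0.8910) = 27.00°, so the elevation is 90° − 27.00° = 63.00°.

63.0°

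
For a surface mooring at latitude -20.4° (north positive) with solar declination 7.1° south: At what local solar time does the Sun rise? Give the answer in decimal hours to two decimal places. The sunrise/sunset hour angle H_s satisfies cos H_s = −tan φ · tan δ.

cos H_s = −tan(-20.4°) · tan(-7.1°) = -0.0463, so H_s = arccos(-0.0463) = 92.65°.
Sunrise is at 12 − H_s/15 = 12 − 6.177 = 5.823 h local solar time.

5.82 h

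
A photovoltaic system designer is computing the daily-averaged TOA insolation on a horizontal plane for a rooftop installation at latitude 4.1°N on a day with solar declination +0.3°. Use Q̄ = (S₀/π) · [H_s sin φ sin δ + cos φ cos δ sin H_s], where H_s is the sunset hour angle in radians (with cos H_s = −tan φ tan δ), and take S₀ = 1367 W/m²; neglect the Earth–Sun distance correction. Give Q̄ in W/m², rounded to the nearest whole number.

The sunset hour angle satisfies cos H_s = −tan φ tan δ = -0.0004, giving H_s = 90.02°. In radians, H_s = 1.5711.
H_s sin φ sin δ = 1.5711 × 0.0715 × 0.0052 = 0.0006.
cos φ cos δ sin H_s = 0.9974 × 1.0000 × 1.0000 = 0.9974.
Q̄ = (1367/π) × (0.0006 + 0.9974) = 435.13 × 0.9980 = 434.26 W/m².

434 W/m²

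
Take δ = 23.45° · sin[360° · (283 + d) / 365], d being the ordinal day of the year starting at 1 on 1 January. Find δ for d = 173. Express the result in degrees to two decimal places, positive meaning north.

360 × (283 + 173) / 365 = 449.753°; sin(449.753°) = 1.0000.
δ = 23.45 × 1.0000 = 23.450° ≈ +23.45°.

+23.45°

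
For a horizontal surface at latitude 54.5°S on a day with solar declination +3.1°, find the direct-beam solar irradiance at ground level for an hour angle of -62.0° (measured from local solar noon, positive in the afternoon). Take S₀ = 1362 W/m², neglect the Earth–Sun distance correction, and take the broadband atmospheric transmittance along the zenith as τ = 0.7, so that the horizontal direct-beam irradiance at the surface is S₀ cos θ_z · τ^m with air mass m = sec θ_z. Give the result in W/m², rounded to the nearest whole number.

cos θ_z = sin(-54.5°) sin(3.1°) + cos(-54.5°) cos(3.1°) cos(-62.00°) = -0.0440 + 0.2722 = 0.2282.
Air mass m = 1/cos θ_z = 1/0.2282 = 4.382; τ^m = 0.7^4.382 = 0.2095.
Surface direct beam = 1362 × 0.2282 × 0.2095 = 65.11 W/m².

65 W/m²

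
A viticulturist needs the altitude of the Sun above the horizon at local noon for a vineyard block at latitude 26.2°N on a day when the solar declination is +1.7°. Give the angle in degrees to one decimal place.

65.5°

At local solar noon the hour angle is zero, so the elevation is 90° − |φ − δ| = 90° − |26.2° − (1.7°)| = 90° − 24.5° = 65.5°.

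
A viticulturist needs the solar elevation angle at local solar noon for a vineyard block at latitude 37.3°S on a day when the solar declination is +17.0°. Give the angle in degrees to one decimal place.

At local solar noon the hour angle is zero, so the elevation is 90° − |φ − δ| = 90° − |-37.3° − (17.0°)| = 90° − 54.3° = 35.7°.

35.7°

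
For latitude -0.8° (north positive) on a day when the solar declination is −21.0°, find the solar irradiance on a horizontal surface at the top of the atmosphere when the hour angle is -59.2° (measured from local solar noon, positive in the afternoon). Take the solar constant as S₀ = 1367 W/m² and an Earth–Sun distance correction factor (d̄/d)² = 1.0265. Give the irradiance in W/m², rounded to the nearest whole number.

678 W/m²

cos θ_z = sin(-0.8°) sin(-21.0°) + cos(-0.8°) cos(-21.0°) cos(-59.20°) = 0.0050 + 0.4780 = 0.4830.
Top-of-atmosphere irradiance = S₀ (d̄/d)² cos θ_z = 1367 × 1.0265 × 0.4830 = 677.76 W/m².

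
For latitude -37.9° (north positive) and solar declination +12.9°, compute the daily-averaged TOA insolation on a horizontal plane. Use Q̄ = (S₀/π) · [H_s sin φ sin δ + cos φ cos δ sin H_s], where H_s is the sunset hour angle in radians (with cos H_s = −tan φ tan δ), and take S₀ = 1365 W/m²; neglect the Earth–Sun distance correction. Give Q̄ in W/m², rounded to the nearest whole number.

cos H_s = −tan(-37.9°) · tan(12.9°) = 0.1783, so H_s = arccos(0.1783) = 79.73°. In radians, H_s = 1.3916.
H_s sin φ sin δ = 1.3916 × -0.6143 × 0.2233 = -0.1909.
cos φ cos δ sin H_s = 0.7891 × 0.9748 × 0.9840 = 0.7569.
Q̄ = (1365/π) × (-0.1909 + 0.7569) = 434.49 × 0.5660 = 245.92 W/m².

246 W/m²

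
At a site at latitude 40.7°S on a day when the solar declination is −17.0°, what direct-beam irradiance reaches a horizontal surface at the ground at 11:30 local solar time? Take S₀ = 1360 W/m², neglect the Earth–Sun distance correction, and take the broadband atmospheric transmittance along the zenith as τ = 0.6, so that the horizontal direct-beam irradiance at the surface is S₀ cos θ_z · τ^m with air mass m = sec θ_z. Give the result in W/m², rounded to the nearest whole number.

705 W/m²

Hour angle H = 15° × (11.5 − 12) = -7.50°.
With φ = -40.7°, δ = -17.0°, H = -7.50°: sin φ sin δ = 0.1907, cos φ cos δ cos H = 0.7188, so cos θ_z = 0.9095.
Air mass m = 1/cos θ_z = 1/0.9095 = 1.100; τ^m = 0.6^1.100 = 0.5701.
Surface direct beam = 1360 × 0.9095 × 0.5701 = 705.17 W/m².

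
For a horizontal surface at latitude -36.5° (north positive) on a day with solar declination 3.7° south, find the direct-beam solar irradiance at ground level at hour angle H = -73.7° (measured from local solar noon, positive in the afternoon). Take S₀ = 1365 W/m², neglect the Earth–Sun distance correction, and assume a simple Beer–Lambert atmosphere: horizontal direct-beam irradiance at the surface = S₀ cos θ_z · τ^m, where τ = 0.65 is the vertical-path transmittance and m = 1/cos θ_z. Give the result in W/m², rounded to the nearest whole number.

70 W/m²

cos θ_z = sin(-36.5°) sin(-3.7°) + cos(-36.5°) cos(-3.7°) cos(-73.70°) = 0.0384 + 0.2251 = 0.2635.
Air mass m = 1/cos θ_z = 1/0.2635 = 3.795; τ^m = 0.65^3.795 = 0.1950.
Surface direct beam = 1365 × 0.2635 × 0.1950 = 70.14 W/m².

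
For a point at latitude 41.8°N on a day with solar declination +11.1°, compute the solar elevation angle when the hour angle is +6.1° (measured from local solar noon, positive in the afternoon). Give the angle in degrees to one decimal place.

cos θ_z = sin φ sin δ + cos φ cos δ cos H = (0.6665)(0.1925) + (0.7455)(0.9813)(0.9943) = 0.8557.
θ_z = arccos(0.8557) = 31.16°, so the elevation is 90° − 31.16° = 58.84°.

58.8°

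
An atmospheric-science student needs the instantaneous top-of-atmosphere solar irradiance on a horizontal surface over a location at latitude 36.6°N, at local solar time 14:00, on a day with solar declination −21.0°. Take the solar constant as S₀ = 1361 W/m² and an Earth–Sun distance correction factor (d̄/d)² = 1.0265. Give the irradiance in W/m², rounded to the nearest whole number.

608 W/m²

Hour angle H = 15° × (14 − 12) = 30.00°.
cos θ_z = sin φ sin δ + cos φ cos δ cos H = (0.5962)(-0.3584) + (0.8028)(0.9336)(0.8660) = 0.4354.
Top-of-atmosphere irradiance = S₀ (d̄/d)² cos θ_z = 1361 × 1.0265 × 0.4354 = 608.28 W/m².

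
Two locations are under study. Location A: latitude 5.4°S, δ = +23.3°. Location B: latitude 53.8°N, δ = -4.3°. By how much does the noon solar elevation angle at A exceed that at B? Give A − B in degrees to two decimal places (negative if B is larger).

A: 90° − |-5.4 − (23.3)| = 61.30°.
B: 90° − |53.8 − (-4.3)| = 31.90°.
A − B = 61.30 − 31.90 = 29.40°.

+29.40°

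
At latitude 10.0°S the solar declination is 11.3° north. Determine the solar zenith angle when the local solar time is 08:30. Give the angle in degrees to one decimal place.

Hour angle H = 15° × (8.5 − 12) = -52.50°.
With φ = -10.0°, δ = 11.3°, H = -52.50°: sin φ sin δ = -0.0340, cos φ cos δ cos H = 0.5879, so cos θ_z = 0.5539.
θ_z = arccos(0.5539) = 56.37°.

56.4°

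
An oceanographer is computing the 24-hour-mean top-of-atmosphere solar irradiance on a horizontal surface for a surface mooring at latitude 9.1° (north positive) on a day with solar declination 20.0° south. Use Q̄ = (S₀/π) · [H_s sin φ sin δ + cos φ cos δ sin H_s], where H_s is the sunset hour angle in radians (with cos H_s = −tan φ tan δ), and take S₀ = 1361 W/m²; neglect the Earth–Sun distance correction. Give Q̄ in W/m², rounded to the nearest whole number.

366 W/m²

The sunset hour angle satisfies cos H_s = −tan φ tan δ = 0.0583, giving H_s = 86.66°. In radians, H_s = 1.5125.
H_s sin φ sin δ = 1.5125 × 0.1582 × -0.3420 = -0.0818.
cos φ cos δ sin H_s = 0.9874 × 0.9397 × 0.9983 = 0.9263.
Q̄ = (1361/π) × (-0.0818 + 0.9263) = 433.22 × 0.8445 = 365.85 W/m².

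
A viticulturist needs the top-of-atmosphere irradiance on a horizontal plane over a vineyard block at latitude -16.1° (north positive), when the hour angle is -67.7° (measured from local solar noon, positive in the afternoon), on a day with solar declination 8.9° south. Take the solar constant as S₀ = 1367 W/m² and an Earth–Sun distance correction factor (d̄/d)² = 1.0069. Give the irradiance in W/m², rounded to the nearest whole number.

555 W/m²

cos θ_z = sin(-16.1°) sin(-8.9°) + cos(-16.1°) cos(-8.9°) cos(-67.70°) = 0.0429 + 0.3602 = 0.4031.
Top-of-atmosphere irradiance = S₀ (d̄/d)² cos θ_z = 1367 × 1.0069 × 0.4031 = 554.84 W/m².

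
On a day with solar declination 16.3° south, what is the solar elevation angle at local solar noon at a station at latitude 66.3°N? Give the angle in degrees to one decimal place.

At local solar noon the hour angle is zero, so the elevation is 90° − |φ − δ| = 90° − |66.3° − (-16.3°)| = 90° − 82.6° = 7.4°.

7.4°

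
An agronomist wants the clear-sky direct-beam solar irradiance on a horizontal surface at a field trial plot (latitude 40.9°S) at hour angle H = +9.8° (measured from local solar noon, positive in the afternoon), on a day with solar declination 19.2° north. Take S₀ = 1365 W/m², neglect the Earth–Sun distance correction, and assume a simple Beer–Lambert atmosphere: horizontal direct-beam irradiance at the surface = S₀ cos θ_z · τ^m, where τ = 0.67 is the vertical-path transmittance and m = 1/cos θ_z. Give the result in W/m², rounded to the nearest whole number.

293 W/m²

cos θ_z = sin φ sin δ + cos φ cos δ cos H = (-0.6547)(0.3289) + (0.7559)(0.9444)(0.9854) = 0.4881.
Air mass m = 1/cos θ_z = 1/0.4881 = 2.049; τ^m = 0.67^2.049 = 0.4402.
Surface direct beam = 1365 × 0.4881 × 0.4402 = 293.29 W/m².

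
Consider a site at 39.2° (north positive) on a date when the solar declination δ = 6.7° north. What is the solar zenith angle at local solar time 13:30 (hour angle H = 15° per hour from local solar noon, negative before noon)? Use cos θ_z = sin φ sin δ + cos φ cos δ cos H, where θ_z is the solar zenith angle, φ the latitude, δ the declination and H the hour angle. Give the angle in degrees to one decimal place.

Hour angle H = 15° × (13.5 − 12) = 22.50°.
cos θ_z = sin(39.2°) sin(6.7°) + cos(39.2°) cos(6.7°) cos(22.50°) = 0.0737 + 0.7111 = 0.7848.
θ_z = arccos(0.7848) = 38.30°.

38.3°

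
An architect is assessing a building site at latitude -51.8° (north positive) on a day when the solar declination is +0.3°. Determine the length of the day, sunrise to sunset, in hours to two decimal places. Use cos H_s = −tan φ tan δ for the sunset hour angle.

11.95 hours

−tan φ tan δ = −(-1.2708)(0.0052) = 0.0066; H_s = arccos(0.0066) = 89.62°.
Day length = 2 H_s / 15° h⁻¹ = 179.24° / 15 = 11.949 h.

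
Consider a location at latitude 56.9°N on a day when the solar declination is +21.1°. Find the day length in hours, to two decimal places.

16.84 hours

The sunset hour angle satisfies cos H_s = −tan φ tan δ = -0.5919, giving H_s = 126.29°.
Day length = 2 H_s / 15° h⁻¹ = 252.58° / 15 = 16.839 h.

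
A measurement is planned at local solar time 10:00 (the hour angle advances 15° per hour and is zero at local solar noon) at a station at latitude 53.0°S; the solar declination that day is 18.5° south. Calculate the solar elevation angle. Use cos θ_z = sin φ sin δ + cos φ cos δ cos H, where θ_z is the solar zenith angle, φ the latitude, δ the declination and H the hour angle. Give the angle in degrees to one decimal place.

Hour angle H = 15° × (10 − 12) = -30.00°.
cos θ_z = sin(-53.0°) sin(-18.5°) + cos(-53.0°) cos(-18.5°) cos(-30.00°) = 0.2534 + 0.4943 = 0.7477.
θ_z = arccos(0.7477) = 41.61°, so the elevation is 90° − 41.61° = 48.39°.

48.4°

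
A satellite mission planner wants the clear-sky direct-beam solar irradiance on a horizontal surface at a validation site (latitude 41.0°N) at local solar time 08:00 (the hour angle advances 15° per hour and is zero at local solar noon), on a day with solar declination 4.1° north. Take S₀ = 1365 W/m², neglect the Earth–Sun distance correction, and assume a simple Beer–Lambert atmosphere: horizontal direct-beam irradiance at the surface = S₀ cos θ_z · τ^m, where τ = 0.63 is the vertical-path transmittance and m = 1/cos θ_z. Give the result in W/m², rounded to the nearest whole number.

194 W/m²

Hour angle H = 15° × (8 − 12) = -60.00°.
cos θ_z = sin(41.0°) sin(4.1°) + cos(41.0°) cos(4.1°) cos(-60.00°) = 0.0469 + 0.3764 = 0.4233.
Air mass m = 1/cos θ_z = 1/0.4233 = 2.362; τ^m = 0.63^2.362 = 0.3358.
Surface direct beam = 1365 × 0.4233 × 0.3358 = 194.03 W/m².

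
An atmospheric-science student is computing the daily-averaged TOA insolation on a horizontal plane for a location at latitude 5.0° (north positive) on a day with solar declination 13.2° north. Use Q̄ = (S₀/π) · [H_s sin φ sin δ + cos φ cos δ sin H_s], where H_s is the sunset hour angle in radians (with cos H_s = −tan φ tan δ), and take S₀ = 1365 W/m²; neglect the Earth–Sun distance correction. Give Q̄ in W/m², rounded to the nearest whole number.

435 W/m²

cos H_s = −tan(5.0°) · tan(13.2°) = -0.0205, so H_s = arccos(-0.0205) = 91.17°. In radians, H_s = 1.5912.
H_s sin φ sin δ = 1.5912 × 0.0872 × 0.2284 = 0.0317.
cos φ cos δ sin H_s = 0.9962 × 0.9736 × 0.9998 = 0.9697.
Q̄ = (1365/π) × (0.0317 + 0.9697) = 434.49 × 1.0014 = 435.10 W/m².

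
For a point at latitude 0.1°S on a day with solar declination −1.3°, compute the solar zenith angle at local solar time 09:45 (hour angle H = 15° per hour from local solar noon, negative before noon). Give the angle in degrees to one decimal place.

Hour angle H = 15° × (9.75 − 12) = -33.75°.
With φ = -0.1°, δ = -1.3°, H = -33.75°: sin φ sin δ = 0.0000, cos φ cos δ cos H = 0.8313, so cos θ_z = 0.8313.
θ_z = arccos(0.8313) = 33.77°.

33.8°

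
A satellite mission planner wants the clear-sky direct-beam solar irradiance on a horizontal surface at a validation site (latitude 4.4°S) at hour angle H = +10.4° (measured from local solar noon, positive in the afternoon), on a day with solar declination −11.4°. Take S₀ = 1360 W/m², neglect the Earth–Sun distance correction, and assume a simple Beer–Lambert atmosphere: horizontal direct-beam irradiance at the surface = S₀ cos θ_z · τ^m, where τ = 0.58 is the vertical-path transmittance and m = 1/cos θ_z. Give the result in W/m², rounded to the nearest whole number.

760 W/m²

cos θ_z = sin(-4.4°) sin(-11.4°) + cos(-4.4°) cos(-11.4°) cos(10.40°) = 0.0152 + 0.9613 = 0.9765.
Air mass m = 1/cos θ_z = 1/0.9765 = 1.024; τ^m = 0.58^1.024 = 0.5725.
Surface direct beam = 1360 × 0.9765 × 0.5725 = 760.30 W/m².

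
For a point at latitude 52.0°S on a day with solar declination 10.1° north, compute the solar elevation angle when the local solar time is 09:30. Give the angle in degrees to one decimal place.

Hour angle H = 15° × (9.5 − 12) = -37.50°.
cos θ_z = sin(-52.0°) sin(10.1°) + cos(-52.0°) cos(10.1°) cos(-37.50°) = -0.1382 + 0.4809 = 0.3427.
θ_z = arccos(0.3427) = 69.96°, so the elevation is 90° − 69.96° = 20.04°.

20.0°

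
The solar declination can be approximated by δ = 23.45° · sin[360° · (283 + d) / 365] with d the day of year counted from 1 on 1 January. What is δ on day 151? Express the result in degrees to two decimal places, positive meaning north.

360 × (283 + 151) / 365 = 428.055°; sin(428.055°) = 0.9275.
δ = 23.45 × 0.9275 = 21.750° ≈ +21.75°.

+21.75°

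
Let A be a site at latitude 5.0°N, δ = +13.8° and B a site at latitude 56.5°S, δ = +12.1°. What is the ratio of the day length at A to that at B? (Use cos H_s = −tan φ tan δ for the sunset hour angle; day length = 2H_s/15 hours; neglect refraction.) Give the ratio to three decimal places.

A: H_s = arccos(−tan 5.0° · tan 13.8°) = 91.23°, so 2H_s/15 = 12.1640 h.
B: H_s = arccos(−tan -56.5° · tan 12.1°) = 71.10°, so 2H_s/15 = 9.4800 h.
Ratio A/B = 12.1640 / 9.4800 = 1.2831.

1.283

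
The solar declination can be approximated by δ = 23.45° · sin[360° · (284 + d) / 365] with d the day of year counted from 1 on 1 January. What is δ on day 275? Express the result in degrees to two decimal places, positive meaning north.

-4.61°

360 × (284 + 275) / 365 = 551.342°; sin(551.342°) = -0.1967.
δ = 23.45 × -0.1967 = -4.613° ≈ -4.61°.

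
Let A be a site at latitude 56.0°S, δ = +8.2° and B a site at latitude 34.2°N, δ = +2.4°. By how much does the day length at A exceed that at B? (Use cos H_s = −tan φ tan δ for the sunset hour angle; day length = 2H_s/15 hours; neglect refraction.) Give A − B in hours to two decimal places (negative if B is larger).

-1.86 h

A: H_s = arccos(−tan -56.0° · tan 8.2°) = 77.66°, so 2H_s/15 = 10.3547 h.
B: H_s = arccos(−tan 34.2° · tan 2.4°) = 91.63°, so 2H_s/15 = 12.2173 h.
A − B = 10.3547 − 12.2173 = -1.8626 h.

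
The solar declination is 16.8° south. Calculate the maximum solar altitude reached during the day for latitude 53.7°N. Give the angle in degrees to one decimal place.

At local solar noon the hour angle is zero, so the elevation is 90° − |φ − δ| = 90° − |53.7° − (-16.8°)| = 90° − 70.5° = 19.5°.

19.5°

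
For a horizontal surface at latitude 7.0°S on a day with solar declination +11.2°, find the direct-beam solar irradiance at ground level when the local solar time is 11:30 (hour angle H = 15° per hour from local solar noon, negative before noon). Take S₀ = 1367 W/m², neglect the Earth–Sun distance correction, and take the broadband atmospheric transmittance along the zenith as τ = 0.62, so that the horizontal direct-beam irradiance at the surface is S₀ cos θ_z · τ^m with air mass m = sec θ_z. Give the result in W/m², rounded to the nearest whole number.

775 W/m²

Hour angle H = 15° × (11.5 − 12) = -7.50°.
cos θ_z = sin(-7.0°) sin(11.2°) + cos(-7.0°) cos(11.2°) cos(-7.50°) = -0.0237 + 0.9653 = 0.9416.
Air mass m = 1/cos θ_z = 1/0.9416 = 1.062; τ^m = 0.62^1.062 = 0.6019.
Surface direct beam = 1367 × 0.9416 × 0.6019 = 774.75 W/m².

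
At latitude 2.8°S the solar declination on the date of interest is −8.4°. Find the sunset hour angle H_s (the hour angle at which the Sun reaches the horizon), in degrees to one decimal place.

−tan φ tan δ = −(-0.0489)(-0.1477) = -0.0072; H_s = arccos(-0.0072) = 90.41°.

90.4°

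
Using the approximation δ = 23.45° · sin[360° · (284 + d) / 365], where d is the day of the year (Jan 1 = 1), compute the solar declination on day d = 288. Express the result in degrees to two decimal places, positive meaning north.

360 × (284 + 288) / 365 = 564.164°; sin(564.164°) = -0.4093.
δ = 23.45 × -0.4093 = -9.598° ≈ -9.60°.

-9.60°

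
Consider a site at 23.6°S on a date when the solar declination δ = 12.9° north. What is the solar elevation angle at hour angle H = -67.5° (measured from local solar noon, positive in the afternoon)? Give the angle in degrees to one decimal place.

With φ = -23.6°, δ = 12.9°, H = -67.50°: sin φ sin δ = -0.0894, cos φ cos δ cos H = 0.3418, so cos θ_z = 0.2524.
θ_z = arccos(0.2524) = 75.38°, so the elevation is 90° − 75.38° = 14.62°.

14.6°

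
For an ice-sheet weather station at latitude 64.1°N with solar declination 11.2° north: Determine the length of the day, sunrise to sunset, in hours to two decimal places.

cos H_s = −tan(64.1°) · tan(11.2°) = -0.4078, so H_s = arccos(-0.4078) = 114.07°.
Day length = 2 H_s / 15° h⁻¹ = 228.14° / 15 = 15.209 h.

15.21 hours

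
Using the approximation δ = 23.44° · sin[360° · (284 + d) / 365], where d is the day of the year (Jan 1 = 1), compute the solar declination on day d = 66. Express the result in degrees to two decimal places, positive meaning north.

-5.99°

360 × (284 + 66) / 365 = 345.205°; sin(345.205°) = -0.2554.
δ = 23.44 × -0.2554 = -5.987° ≈ -5.99°.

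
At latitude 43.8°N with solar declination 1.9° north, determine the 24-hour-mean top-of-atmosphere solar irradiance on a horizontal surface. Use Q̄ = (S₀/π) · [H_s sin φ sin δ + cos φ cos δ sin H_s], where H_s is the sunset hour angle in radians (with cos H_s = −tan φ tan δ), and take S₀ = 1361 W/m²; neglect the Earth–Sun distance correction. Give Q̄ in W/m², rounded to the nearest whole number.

The sunset hour angle satisfies cos H_s = −tan φ tan δ = -0.0318, giving H_s = 91.82°. In radians, H_s = 1.6026.
H_s sin φ sin δ = 1.6026 × 0.6921 × 0.0332 = 0.0368.
cos φ cos δ sin H_s = 0.7218 × 0.9995 × 0.9995 = 0.7211.
Q̄ = (1361/π) × (0.0368 + 0.7211) = 433.22 × 0.7579 = 328.34 W/m².

328 W/m²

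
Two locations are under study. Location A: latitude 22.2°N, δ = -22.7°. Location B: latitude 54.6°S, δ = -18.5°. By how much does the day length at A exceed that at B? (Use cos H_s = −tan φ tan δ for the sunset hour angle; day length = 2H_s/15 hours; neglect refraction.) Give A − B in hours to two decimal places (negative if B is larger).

A: H_s = arccos(−tan 22.2° · tan -22.7°) = 80.17°, so 2H_s/15 = 10.6893 h.
B: H_s = arccos(−tan -54.6° · tan -18.5°) = 118.09°, so 2H_s/15 = 15.7453 h.
A − B = 10.6893 − 15.7453 = -5.0560 h.

-5.06 h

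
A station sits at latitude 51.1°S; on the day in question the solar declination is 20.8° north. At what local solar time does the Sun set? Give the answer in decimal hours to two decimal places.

16.13 h

cos H_s = −tan(-51.1°) · tan(20.8°) = 0.4708, so H_s = arccos(0.4708) = 61.91°.
Sunset is at 12 + H_s/15 = 12 + 4.127 = 16.127 h local solar time.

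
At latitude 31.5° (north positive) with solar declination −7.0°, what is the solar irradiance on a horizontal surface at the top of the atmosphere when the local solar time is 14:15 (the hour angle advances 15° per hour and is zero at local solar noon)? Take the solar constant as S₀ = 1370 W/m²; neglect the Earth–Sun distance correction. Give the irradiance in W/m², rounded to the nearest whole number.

877 W/m²

Hour angle H = 15° × (14.25 − 12) = 33.75°.
With φ = 31.5°, δ = -7.0°, H = 33.75°: sin φ sin δ = -0.0637, cos φ cos δ cos H = 0.7037, so cos θ_z = 0.6400.
Top-of-atmosphere irradiance = S₀ cos θ_z = 1370 × 0.6400 = 876.80 W/m².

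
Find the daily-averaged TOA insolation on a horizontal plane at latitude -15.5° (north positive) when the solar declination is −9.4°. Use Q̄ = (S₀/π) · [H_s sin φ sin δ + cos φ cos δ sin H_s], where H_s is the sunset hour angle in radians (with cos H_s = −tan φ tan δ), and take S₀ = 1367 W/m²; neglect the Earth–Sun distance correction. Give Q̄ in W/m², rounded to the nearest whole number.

444 W/m²

−tan φ tan δ = −(-0.2773)(-0.1655) = -0.0459; H_s = arccos(-0.0459) = 92.63°. In radians, H_s = 1.6167.
H_s sin φ sin δ = 1.6167 × -0.2672 × -0.1633 = 0.0705.
cos φ cos δ sin H_s = 0.9636 × 0.9866 × 0.9989 = 0.9496.
Q̄ = (1367/π) × (0.0705 + 0.9496) = 435.13 × 1.0201 = 443.88 W/m².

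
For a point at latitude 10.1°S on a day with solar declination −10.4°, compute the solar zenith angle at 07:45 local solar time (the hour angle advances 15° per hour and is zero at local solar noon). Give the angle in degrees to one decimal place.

62.6°

Hour angle H = 15° × (7.75 − 12) = -63.75°.
With φ = -10.1°, δ = -10.4°, H = -63.75°: sin φ sin δ = 0.0317, cos φ cos δ cos H = 0.4283, so cos θ_z = 0.4600.
θ_z = arccos(0.4600) = 62.61°.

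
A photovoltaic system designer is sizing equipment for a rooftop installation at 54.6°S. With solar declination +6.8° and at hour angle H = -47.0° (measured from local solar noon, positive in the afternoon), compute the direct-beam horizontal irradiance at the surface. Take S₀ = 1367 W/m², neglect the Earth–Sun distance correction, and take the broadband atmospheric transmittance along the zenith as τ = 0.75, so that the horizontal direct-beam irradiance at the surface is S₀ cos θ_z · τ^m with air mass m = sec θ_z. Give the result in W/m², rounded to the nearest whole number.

153 W/m²

cos θ_z = sin(-54.6°) sin(6.8°) + cos(-54.6°) cos(6.8°) cos(-47.00°) = -0.0965 + 0.3923 = 0.2958.
Air mass m = 1/cos θ_z = 1/0.2958 = 3.381; τ^m = 0.75^3.381 = 0.3781.
Surface direct beam = 1367 × 0.2958 × 0.3781 = 152.89 W/m².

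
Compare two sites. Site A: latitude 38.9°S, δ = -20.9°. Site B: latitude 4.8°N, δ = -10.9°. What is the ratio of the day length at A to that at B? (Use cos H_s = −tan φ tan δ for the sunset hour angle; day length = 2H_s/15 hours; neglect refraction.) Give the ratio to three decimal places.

A: H_s = arccos(−tan -38.9° · tan -20.9°) = 107.95°, so 2H_s/15 = 14.3933 h.
B: H_s = arccos(−tan 4.8° · tan -10.9°) = 89.07°, so 2H_s/15 = 11.8760 h.
Ratio A/B = 14.3933 / 11.8760 = 1.2120.

1.212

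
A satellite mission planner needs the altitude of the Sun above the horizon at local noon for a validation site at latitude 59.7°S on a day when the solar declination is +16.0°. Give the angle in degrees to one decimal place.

14.3°

At local solar noon the hour angle is zero, so the elevation is 90° − |φ − δ| = 90° − |-59.7° − (16.0°)| = 90° − 75.7° = 14.3°.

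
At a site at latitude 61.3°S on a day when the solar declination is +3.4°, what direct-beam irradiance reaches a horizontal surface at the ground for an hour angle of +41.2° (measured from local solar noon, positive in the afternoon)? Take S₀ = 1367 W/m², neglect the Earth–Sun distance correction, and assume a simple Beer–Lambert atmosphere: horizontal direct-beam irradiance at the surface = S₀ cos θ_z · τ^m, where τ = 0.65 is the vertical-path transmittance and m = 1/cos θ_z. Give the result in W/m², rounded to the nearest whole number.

105 W/m²

cos θ_z = sin(-61.3°) sin(3.4°) + cos(-61.3°) cos(3.4°) cos(41.20°) = -0.0520 + 0.3607 = 0.3087.
Air mass m = 1/cos θ_z = 1/0.3087 = 3.239; τ^m = 0.65^3.239 = 0.2478.
Surface direct beam = 1367 × 0.3087 × 0.2478 = 104.57 W/m².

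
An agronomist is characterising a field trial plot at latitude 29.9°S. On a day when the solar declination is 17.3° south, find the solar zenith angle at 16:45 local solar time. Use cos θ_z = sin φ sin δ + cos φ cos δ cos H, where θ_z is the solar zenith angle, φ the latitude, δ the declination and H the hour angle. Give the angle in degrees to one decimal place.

65.5°

Hour angle H = 15° × (16.75 − 12) = 71.25°.
cos θ_z = sin(-29.9°) sin(-17.3°) + cos(-29.9°) cos(-17.3°) cos(71.25°) = 0.1482 + 0.2660 = 0.4142.
θ_z = arccos(0.4142) = 65.53°.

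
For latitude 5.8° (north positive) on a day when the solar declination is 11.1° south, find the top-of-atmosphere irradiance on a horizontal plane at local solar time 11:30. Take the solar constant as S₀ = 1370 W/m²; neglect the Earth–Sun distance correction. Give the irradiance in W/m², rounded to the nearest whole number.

1299 W/m²

Hour angle H = 15° × (11.5 − 12) = -7.50°.
cos θ_z = sin(5.8°) sin(-11.1°) + cos(5.8°) cos(-11.1°) cos(-7.50°) = -0.0195 + 0.9679 = 0.9484.
Top-of-atmosphere irradiance = S₀ cos θ_z = 1370 × 0.9484 = 1299.31 W/m².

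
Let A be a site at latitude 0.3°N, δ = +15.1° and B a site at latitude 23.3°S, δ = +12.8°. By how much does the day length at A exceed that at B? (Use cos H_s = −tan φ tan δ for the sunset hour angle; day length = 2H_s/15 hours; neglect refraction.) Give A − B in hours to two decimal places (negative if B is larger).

A: H_s = arccos(−tan 0.3° · tan 15.1°) = 90.08°, so 2H_s/15 = 12.0107 h.
B: H_s = arccos(−tan -23.3° · tan 12.8°) = 84.38°, so 2H_s/15 = 11.2507 h.
A − B = 12.0107 − 11.2507 = 0.7600 h.

+0.76 h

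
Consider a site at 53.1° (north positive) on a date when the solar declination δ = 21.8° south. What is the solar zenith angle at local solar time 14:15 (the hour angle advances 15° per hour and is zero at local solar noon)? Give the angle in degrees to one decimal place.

80.4°

Hour angle H = 15° × (14.25 − 12) = 33.75°.
cos θ_z = sin φ sin δ + cos φ cos δ cos H = (0.7997)(-0.3714) + (0.6004)(0.9285)(0.8315) = 0.1665.
θ_z = arccos(0.1665) = 80.42°.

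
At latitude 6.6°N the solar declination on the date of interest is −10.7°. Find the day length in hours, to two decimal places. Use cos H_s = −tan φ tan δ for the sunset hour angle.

The sunset hour angle satisfies cos H_s = −tan φ tan δ = 0.0219, giving H_s = 88.75°.
Day length = 2 H_s / 15° h⁻¹ = 177.50° / 15 = 11.833 h.

11.83 hours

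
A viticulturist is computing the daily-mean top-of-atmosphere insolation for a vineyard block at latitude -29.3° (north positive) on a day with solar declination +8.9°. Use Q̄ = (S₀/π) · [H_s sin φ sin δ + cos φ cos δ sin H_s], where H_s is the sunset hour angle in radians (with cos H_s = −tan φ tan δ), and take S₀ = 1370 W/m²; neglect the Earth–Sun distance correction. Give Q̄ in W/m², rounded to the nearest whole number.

The sunset hour angle satisfies cos H_s = −tan φ tan δ = 0.0879, giving H_s = 84.96°. In radians, H_s = 1.4828.
H_s sin φ sin δ = 1.4828 × -0.4894 × 0.1547 = -0.1123.
cos φ cos δ sin H_s = 0.8721 × 0.9880 × 0.9961 = 0.8583.
Q̄ = (1370/π) × (-0.1123 + 0.8583) = 436.08 × 0.7460 = 325.32 W/m².

325 W/m²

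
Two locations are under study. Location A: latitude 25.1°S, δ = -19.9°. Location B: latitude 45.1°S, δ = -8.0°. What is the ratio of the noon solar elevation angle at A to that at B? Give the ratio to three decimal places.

A: 90° − |-25.1 − (-19.9)| = 84.80°.
B: 90° − |-45.1 − (-8.0)| = 52.90°.
Ratio A/B = 84.8000 / 52.9000 = 1.6030.

1.603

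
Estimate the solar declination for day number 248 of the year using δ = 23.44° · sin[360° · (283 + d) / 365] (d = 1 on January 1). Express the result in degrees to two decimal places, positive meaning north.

+6.57°

360 × (283 + 248) / 365 = 523.726°; sin(523.726°) = 0.2802.
δ = 23.44 × 0.2802 = 6.568° ≈ +6.57°.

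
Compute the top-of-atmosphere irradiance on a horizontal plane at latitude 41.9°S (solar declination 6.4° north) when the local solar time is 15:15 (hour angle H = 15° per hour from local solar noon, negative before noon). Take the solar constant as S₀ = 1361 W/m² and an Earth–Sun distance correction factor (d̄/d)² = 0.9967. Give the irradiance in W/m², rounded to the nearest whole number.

Hour angle H = 15° × (15.25 − 12) = 48.75°.
With φ = -41.9°, δ = 6.4°, H = 48.75°: sin φ sin δ = -0.0744, cos φ cos δ cos H = 0.4877, so cos θ_z = 0.4133.
Top-of-atmosphere irradiance = S₀ (d̄/d)² cos θ_z = 1361 × 0.9967 × 0.4133 = 560.65 W/m².

561 W/m²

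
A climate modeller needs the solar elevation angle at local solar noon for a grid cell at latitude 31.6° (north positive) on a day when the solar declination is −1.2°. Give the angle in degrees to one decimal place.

At local solar noon the hour angle is zero, so the elevation is 90° − |φ − δ| = 90° − |31.6° − (-1.2°)| = 90° − 32.8° = 57.2°.

57.2°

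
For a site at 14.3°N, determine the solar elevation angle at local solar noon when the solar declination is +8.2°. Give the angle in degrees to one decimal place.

83.9°

At local solar noon the hour angle is zero, so the elevation is 90° − |φ − δ| = 90° − |14.3° − (8.2°)| = 90° − 6.1° = 83.9°.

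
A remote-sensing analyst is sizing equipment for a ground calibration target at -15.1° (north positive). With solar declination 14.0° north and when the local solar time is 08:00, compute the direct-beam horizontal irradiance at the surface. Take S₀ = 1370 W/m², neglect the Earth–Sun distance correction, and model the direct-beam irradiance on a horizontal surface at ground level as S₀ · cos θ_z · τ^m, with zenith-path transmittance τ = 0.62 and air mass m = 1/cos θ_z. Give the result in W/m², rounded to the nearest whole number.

Hour angle H = 15° × (8 − 12) = -60.00°.
cos θ_z = sin(-15.1°) sin(14.0°) + cos(-15.1°) cos(14.0°) cos(-60.00°) = -0.0630 + 0.4684 = 0.4054.
Air mass m = 1/cos θ_z = 1/0.4054 = 2.467; τ^m = 0.62^2.467 = 0.3075.
Surface direct beam = 1370 × 0.4054 × 0.3075 = 170.78 W/m².

171 W/m²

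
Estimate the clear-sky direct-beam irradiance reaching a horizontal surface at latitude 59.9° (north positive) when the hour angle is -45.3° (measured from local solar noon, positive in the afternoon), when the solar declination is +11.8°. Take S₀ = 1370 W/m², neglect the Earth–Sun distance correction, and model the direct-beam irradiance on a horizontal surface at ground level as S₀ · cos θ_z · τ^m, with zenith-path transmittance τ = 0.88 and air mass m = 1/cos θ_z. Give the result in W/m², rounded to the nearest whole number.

cos θ_z = sin φ sin δ + cos φ cos δ cos H = (0.8652)(0.2045) + (0.5015)(0.9789)(0.7034) = 0.5222.
Air mass m = 1/cos θ_z = 1/0.5222 = 1.915; τ^m = 0.88^1.915 = 0.7829.
Surface direct beam = 1370 × 0.5222 × 0.7829 = 560.10 W/m².

560 W/m²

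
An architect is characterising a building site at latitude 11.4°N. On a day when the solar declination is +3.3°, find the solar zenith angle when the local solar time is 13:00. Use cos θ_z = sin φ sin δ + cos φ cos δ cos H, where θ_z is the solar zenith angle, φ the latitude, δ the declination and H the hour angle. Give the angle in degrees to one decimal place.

Hour angle H = 15° × (13 − 12) = 15.00°.
cos θ_z = sin φ sin δ + cos φ cos δ cos H = (0.1977)(0.0576) + (0.9803)(0.9983)(0.9659) = 0.9566.
θ_z = arccos(0.9566) = 16.94°.

16.9°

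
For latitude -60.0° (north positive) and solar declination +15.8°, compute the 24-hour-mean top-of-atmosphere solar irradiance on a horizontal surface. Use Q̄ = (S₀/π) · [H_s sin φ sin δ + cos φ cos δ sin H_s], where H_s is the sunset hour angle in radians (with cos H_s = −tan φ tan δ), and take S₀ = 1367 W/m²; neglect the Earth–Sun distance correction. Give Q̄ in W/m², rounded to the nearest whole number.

74 W/m²

−tan φ tan δ = −(-1.7321)(0.2830) = 0.4902; H_s = arccos(0.4902) = 60.65°. In radians, H_s = 1.0585.
H_s sin φ sin δ = 1.0585 × -0.8660 × 0.2723 = -0.2496.
cos φ cos δ sin H_s = 0.5000 × 0.9622 × 0.8716 = 0.4193.
Q̄ = (1367/π) × (-0.2496 + 0.4193) = 435.13 × 0.1697 = 73.84 W/m².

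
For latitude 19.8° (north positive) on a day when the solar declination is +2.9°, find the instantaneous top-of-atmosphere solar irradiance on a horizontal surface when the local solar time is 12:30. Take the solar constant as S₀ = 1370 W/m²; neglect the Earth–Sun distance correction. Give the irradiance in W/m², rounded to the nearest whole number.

1300 W/m²

Hour angle H = 15° × (12.5 − 12) = 7.50°.
With φ = 19.8°, δ = 2.9°, H = 7.50°: sin φ sin δ = 0.0171, cos φ cos δ cos H = 0.9316, so cos θ_z = 0.9487.
Top-of-atmosphere irradiance = S₀ cos θ_z = 1370 × 0.9487 = 1299.72 W/m².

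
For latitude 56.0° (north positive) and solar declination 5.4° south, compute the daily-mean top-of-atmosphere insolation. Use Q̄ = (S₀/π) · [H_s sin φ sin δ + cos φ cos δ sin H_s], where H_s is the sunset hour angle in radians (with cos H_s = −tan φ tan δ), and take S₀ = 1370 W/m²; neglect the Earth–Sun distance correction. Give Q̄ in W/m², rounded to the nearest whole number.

The sunset hour angle satisfies cos H_s = −tan φ tan δ = 0.1401, giving H_s = 81.95°. In radians, H_s = 1.4303.
H_s sin φ sin δ = 1.4303 × 0.8290 × -0.0941 = -0.1116.
cos φ cos δ sin H_s = 0.5592 × 0.9956 × 0.9901 = 0.5512.
Q̄ = (1370/π) × (-0.1116 + 0.5512) = 436.08 × 0.4396 = 191.70 W/m².

192 W/m²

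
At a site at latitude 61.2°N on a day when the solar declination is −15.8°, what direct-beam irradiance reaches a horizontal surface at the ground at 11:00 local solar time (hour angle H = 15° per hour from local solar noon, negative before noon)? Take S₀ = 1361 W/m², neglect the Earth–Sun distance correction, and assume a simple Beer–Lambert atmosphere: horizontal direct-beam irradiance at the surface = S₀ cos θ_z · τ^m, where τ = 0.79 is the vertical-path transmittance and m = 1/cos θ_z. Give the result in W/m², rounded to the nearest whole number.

92 W/m²

Hour angle H = 15° × (11 − 12) = -15.00°.
cos θ_z = sin φ sin δ + cos φ cos δ cos H = (0.8763)(-0.2723) + (0.4818)(0.9622)(0.9659) = 0.2092.
Air mass m = 1/cos θ_z = 1/0.2092 = 4.780; τ^m = 0.79^4.780 = 0.3241.
Surface direct beam = 1361 × 0.2092 × 0.3241 = 92.28 W/m².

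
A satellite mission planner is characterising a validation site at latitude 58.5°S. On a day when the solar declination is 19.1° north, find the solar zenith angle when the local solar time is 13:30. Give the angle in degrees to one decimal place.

79.8°

Hour angle H = 15° × (13.5 − 12) = 22.50°.
With φ = -58.5°, δ = 19.1°, H = 22.50°: sin φ sin δ = -0.2790, cos φ cos δ cos H = 0.4562, so cos θ_z = 0.1772.
θ_z = arccos(0.1772) = 79.79°.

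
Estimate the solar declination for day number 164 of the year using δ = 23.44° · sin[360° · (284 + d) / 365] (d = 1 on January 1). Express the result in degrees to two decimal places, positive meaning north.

+23.20°

360 × (284 + 164) / 365 = 441.863°; sin(441.863°) = 0.9899.
δ = 23.44 × 0.9899 = 23.203° ≈ +23.20°.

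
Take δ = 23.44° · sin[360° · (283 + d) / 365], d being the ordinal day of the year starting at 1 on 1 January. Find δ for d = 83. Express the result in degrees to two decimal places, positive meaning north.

+0.40°

360 × (283 + 83) / 365 = 360.986°; sin(360.986°) = 0.0172.
δ = 23.44 × 0.0172 = 0.403° ≈ +0.40°.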